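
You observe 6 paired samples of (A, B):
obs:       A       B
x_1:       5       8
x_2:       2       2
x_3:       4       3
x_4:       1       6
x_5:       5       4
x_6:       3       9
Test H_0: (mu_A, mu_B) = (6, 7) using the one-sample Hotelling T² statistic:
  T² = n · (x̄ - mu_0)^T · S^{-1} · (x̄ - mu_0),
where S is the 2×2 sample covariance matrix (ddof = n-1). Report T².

Step 1 — sample mean vector:
  mean(A) = (5 + 2 + 4 + 1 + 5 + 3) / 6 = 20/6 = 3.3333
  mean(B) = (8 + 2 + 3 + 6 + 4 + 9) / 6 = 32/6 = 5.3333
  x̄ = (3.3333, 5.3333),  deviation x̄ - mu_0 = (3.3333, 5.3333) - (6, 7) = (-2.6667, -1.6667).

Step 2 — sample covariance matrix, S[i,j] = (1/(n-1)) · Σ_k (x_{k,i} - mean_i) · (x_{k,j} - mean_j), divisor n-1 = 5:
  S[A,A] = ((1.6667)·(1.6667) + (-1.3333)·(-1.3333) + (0.6667)·(0.6667) + (-2.3333)·(-2.3333) + (1.6667)·(1.6667) + (-0.3333)·(-0.3333)) / 5 = 13.3333/5 = 2.6667
  S[A,B] = ((1.6667)·(2.6667) + (-1.3333)·(-3.3333) + (0.6667)·(-2.3333) + (-2.3333)·(0.6667) + (1.6667)·(-1.3333) + (-0.3333)·(3.6667)) / 5 = 2.3333/5 = 0.4667
  S[B,B] = ((2.6667)·(2.6667) + (-3.3333)·(-3.3333) + (-2.3333)·(-2.3333) + (0.6667)·(0.6667) + (-1.3333)·(-1.3333) + (3.6667)·(3.6667)) / 5 = 39.3333/5 = 7.8667
  S = [[2.6667, 0.4667],
 [0.4667, 7.8667]].

Step 3 — invert S. det(S) = 2.6667·7.8667 - (0.4667)² = 20.76.
  S^{-1} = (1/det) · [[d, -b], [-b, a]] = [[0.3789, -0.0225],
 [-0.0225, 0.1285]].

Step 4 — quadratic form (x̄ - mu_0)^T · S^{-1} · (x̄ - mu_0):
  S^{-1} · (x̄ - mu_0) = (-0.973, -0.1541),
  (x̄ - mu_0)^T · [...] = (-2.6667)·(-0.973) + (-1.6667)·(-0.1541) = 2.8516.

Step 5 — scale by n: T² = 6 · 2.8516 = 17.1098.

T² ≈ 17.1098


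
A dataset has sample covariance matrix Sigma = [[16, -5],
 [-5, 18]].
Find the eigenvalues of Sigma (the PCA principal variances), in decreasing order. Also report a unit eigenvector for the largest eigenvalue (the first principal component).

Step 1 — characteristic polynomial of 2×2 Sigma:
  det(Sigma - λI) = λ² - trace · λ + det = 0.
  trace = 16 + 18 = 34, det = 16·18 - (-5)² = 263.
Step 2 — discriminant:
  Δ = trace² - 4·det = 1156 - 1052 = 104.
Step 3 — eigenvalues:
  λ = (trace ± √Δ)/2 = (34 ± 10.198)/2,
  λ_1 = 22.099,  λ_2 = 11.901.

Step 4 — unit eigenvector for λ_1: solve (Sigma - λ_1 I)v = 0. First row:
  (16 - 22.099)·v_x + (-5)·v_y = 0, i.e. (-6.099)·v_x + (-5)·v_y = 0,
  so v ∝ (b, λ_1 - a) = (-5, 6.099); multiply by -1 so the first entry is positive: u = (5, -6.099).
  ||u|| = √((5)² + (-6.099)²) = √(62.198) ≈ 7.8866,
  v_1 = u/||u|| ≈ (0.634, -0.7733) (||v_1|| = 1).

λ_1 = 22.099,  λ_2 = 11.901;  v_1 ≈ (0.634, -0.7733)


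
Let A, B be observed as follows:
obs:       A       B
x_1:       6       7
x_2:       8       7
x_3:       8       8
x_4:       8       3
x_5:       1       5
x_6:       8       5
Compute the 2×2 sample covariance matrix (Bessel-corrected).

Step 1 — column means:
  mean(A) = (6 + 8 + 8 + 8 + 1 + 8) / 6 = 39/6 = 6.5
  mean(B) = (7 + 7 + 8 + 3 + 5 + 5) / 6 = 35/6 = 5.8333

Step 2 — sample covariance S[i,j] = (1/(n-1)) · Σ_k (x_{k,i} - mean_i) · (x_{k,j} - mean_j), with n-1 = 5.
  S[A,A] = ((-0.5)·(-0.5) + (1.5)·(1.5) + (1.5)·(1.5) + (1.5)·(1.5) + (-5.5)·(-5.5) + (1.5)·(1.5)) / 5 = 39.5/5 = 7.9
  S[A,B] = ((-0.5)·(1.1667) + (1.5)·(1.1667) + (1.5)·(2.1667) + (1.5)·(-2.8333) + (-5.5)·(-0.8333) + (1.5)·(-0.8333)) / 5 = 3.5/5 = 0.7
  S[B,B] = ((1.1667)·(1.1667) + (1.1667)·(1.1667) + (2.1667)·(2.1667) + (-2.8333)·(-2.8333) + (-0.8333)·(-0.8333) + (-0.8333)·(-0.8333)) / 5 = 16.8333/5 = 3.3667

S is symmetric (S[j,i] = S[i,j]). Assembling:

S = [[7.9, 0.7],
 [0.7, 3.3667]]


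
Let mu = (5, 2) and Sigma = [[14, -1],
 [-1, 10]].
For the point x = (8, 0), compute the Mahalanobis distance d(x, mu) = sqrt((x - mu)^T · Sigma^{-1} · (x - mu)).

Step 1 — centre the observation: (x - mu) = (3, -2).

Step 2 — invert Sigma. det(Sigma) = 14·10 - (-1)² = 139.
  Sigma^{-1} = (1/det) · [[d, -b], [-b, a]] = [[0.0719, 0.0072],
 [0.0072, 0.1007]].

Step 3 — form the quadratic (x - mu)^T · Sigma^{-1} · (x - mu):
  Sigma^{-1} · (x - mu) = (0.2014, -0.1799).
  (x - mu)^T · [Sigma^{-1} · (x - mu)] = (3)·(0.2014) + (-2)·(-0.1799) = 0.964.

Step 4 — take square root: d = √(0.964) ≈ 0.9818.

d(x, mu) = √(0.964) ≈ 0.9818


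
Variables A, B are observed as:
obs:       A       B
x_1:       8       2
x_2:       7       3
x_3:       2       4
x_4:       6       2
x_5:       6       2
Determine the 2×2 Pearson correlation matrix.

Step 1 — column means:
  mean(A) = (8 + 7 + 2 + 6 + 6) / 5 = 29/5 = 5.8
  mean(B) = (2 + 3 + 4 + 2 + 2) / 5 = 13/5 = 2.6

Step 2 — sample variances and covariances s[i,j] = (1/(n-1)) · Σ_k (x_{k,i} - mean_i) · (x_{k,j} - mean_j), with n-1 = 4:
  s[A,A] = ((2.2)·(2.2) + (1.2)·(1.2) + (-3.8)·(-3.8) + (0.2)·(0.2) + (0.2)·(0.2)) / 4 = 20.8/4 = 5.2
  s[A,B] = ((2.2)·(-0.6) + (1.2)·(0.4) + (-3.8)·(1.4) + (0.2)·(-0.6) + (0.2)·(-0.6)) / 4 = -6.4/4 = -1.6
  s[B,B] = ((-0.6)·(-0.6) + (0.4)·(0.4) + (1.4)·(1.4) + (-0.6)·(-0.6) + (-0.6)·(-0.6)) / 4 = 3.2/4 = 0.8
  Sample standard deviations s_i = √(s[i,i]):
  s(A) = √(5.2) = 2.2804
  s(B) = √(0.8) = 0.8944

Step 3 — r_{ij} = s_{ij} / (s_i · s_j):
  r[A,A] = 1 (diagonal).
  r[A,B] = -1.6 / (2.2804 · 0.8944) = -1.6 / 2.0396 = -0.7845
  r[B,B] = 1 (diagonal).

R is symmetric with unit diagonal. Assembling:

R = [[1, -0.7845],
 [-0.7845, 1]]


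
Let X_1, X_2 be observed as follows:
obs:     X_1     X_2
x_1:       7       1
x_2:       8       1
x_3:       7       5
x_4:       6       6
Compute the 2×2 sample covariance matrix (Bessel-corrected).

Step 1 — column means:
  mean(X_1) = (7 + 8 + 7 + 6) / 4 = 28/4 = 7
  mean(X_2) = (1 + 1 + 5 + 6) / 4 = 13/4 = 3.25

Step 2 — sample covariance S[i,j] = (1/(n-1)) · Σ_k (x_{k,i} - mean_i) · (x_{k,j} - mean_j), with n-1 = 3.
  S[X_1,X_1] = ((0)·(0) + (1)·(1) + (0)·(0) + (-1)·(-1)) / 3 = 2/3 = 0.6667
  S[X_1,X_2] = ((0)·(-2.25) + (1)·(-2.25) + (0)·(1.75) + (-1)·(2.75)) / 3 = -5/3 = -1.6667
  S[X_2,X_2] = ((-2.25)·(-2.25) + (-2.25)·(-2.25) + (1.75)·(1.75) + (2.75)·(2.75)) / 3 = 20.75/3 = 6.9167

S is symmetric (S[j,i] = S[i,j]). Assembling:

S = [[0.6667, -1.6667],
 [-1.6667, 6.9167]]


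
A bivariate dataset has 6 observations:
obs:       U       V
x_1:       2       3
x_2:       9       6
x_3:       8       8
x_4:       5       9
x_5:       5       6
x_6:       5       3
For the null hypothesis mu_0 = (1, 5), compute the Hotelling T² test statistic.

Step 1 — sample mean vector:
  mean(U) = (2 + 9 + 8 + 5 + 5 + 5) / 6 = 34/6 = 5.6667
  mean(V) = (3 + 6 + 8 + 9 + 6 + 3) / 6 = 35/6 = 5.8333
  x̄ = (5.6667, 5.8333),  deviation x̄ - mu_0 = (5.6667, 5.8333) - (1, 5) = (4.6667, 0.8333).

Step 2 — sample covariance matrix, S[i,j] = (1/(n-1)) · Σ_k (x_{k,i} - mean_i) · (x_{k,j} - mean_j), divisor n-1 = 5:
  S[U,U] = ((-3.6667)·(-3.6667) + (3.3333)·(3.3333) + (2.3333)·(2.3333) + (-0.6667)·(-0.6667) + (-0.6667)·(-0.6667) + (-0.6667)·(-0.6667)) / 5 = 31.3333/5 = 6.2667
  S[U,V] = ((-3.6667)·(-2.8333) + (3.3333)·(0.1667) + (2.3333)·(2.1667) + (-0.6667)·(3.1667) + (-0.6667)·(0.1667) + (-0.6667)·(-2.8333)) / 5 = 15.6667/5 = 3.1333
  S[V,V] = ((-2.8333)·(-2.8333) + (0.1667)·(0.1667) + (2.1667)·(2.1667) + (3.1667)·(3.1667) + (0.1667)·(0.1667) + (-2.8333)·(-2.8333)) / 5 = 30.8333/5 = 6.1667
  S = [[6.2667, 3.1333],
 [3.1333, 6.1667]].

Step 3 — invert S. det(S) = 6.2667·6.1667 - (3.1333)² = 28.8267.
  S^{-1} = (1/det) · [[d, -b], [-b, a]] = [[0.2139, -0.1087],
 [-0.1087, 0.2174]].

Step 4 — quadratic form (x̄ - mu_0)^T · S^{-1} · (x̄ - mu_0):
  S^{-1} · (x̄ - mu_0) = (0.9077, -0.3261),
  (x̄ - mu_0)^T · [...] = (4.6667)·(0.9077) + (0.8333)·(-0.3261) = 3.9643.

Step 5 — scale by n: T² = 6 · 3.9643 = 23.7858.

T² ≈ 23.7858


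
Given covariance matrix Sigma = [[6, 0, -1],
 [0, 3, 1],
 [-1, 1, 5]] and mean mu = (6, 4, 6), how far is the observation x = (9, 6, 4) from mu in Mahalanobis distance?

Step 1 — centre the observation: (x - mu) = (3, 2, -2).

Step 2 — invert Sigma (cofactor / det for 3×3, or solve directly):
  Sigma^{-1} = [[0.1728, -0.0123, 0.037],
 [-0.0123, 0.358, -0.0741],
 [0.037, -0.0741, 0.2222]].

Step 3 — form the quadratic (x - mu)^T · Sigma^{-1} · (x - mu):
  Sigma^{-1} · (x - mu) = (0.4198, 0.8272, -0.4815).
  (x - mu)^T · [Sigma^{-1} · (x - mu)] = (3)·(0.4198) + (2)·(0.8272) + (-2)·(-0.4815) = 3.8765.

Step 4 — take square root: d = √(3.8765) ≈ 1.9689.

d(x, mu) = √(3.8765) ≈ 1.9689


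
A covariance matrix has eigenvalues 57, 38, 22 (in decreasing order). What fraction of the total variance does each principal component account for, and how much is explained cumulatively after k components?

Step 1 — total variance = trace(Sigma) = Σ λ_i = 57 + 38 + 22 = 117.

Step 2 — fraction explained by component i = λ_i / Σ λ:
  PC1: 57/117 = 0.4872
  PC2: 38/117 = 0.3248
  PC3: 22/117 = 0.188

Step 3 — cumulative fraction after k components = (λ_1 + ... + λ_k) / Σ λ:
  k = 1: 57/117 = 0.4872
  k = 2: (57 + 38)/117 = 95/117 = 0.812
  k = 3: (57 + 38 + 22)/117 = 117/117 = 1

Summary (fraction, with percent):

explained: PC1 0.4872 (48.72%), PC2 0.3248 (32.48%), PC3 0.188 (18.8%);  cumulative: 0.4872, 0.812, 1


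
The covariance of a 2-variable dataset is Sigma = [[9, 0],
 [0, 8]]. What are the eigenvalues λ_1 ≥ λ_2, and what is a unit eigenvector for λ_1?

Step 1 — characteristic polynomial of 2×2 Sigma:
  det(Sigma - λI) = λ² - trace · λ + det = 0.
  trace = 9 + 8 = 17, det = 9·8 - (0)² = 72.
Step 2 — discriminant:
  Δ = trace² - 4·det = 289 - 288 = 1.
Step 3 — eigenvalues:
  λ = (trace ± √Δ)/2 = (17 ± 1)/2,
  λ_1 = 9,  λ_2 = 8.

Step 4 — unit eigenvector for λ_1: Sigma is diagonal, so its eigenvectors are the coordinate axes. λ_1 = 9 is the diagonal entry on the first coordinate axis, hence
  v_1 = (1, 0) (||v_1|| = 1).

λ_1 = 9,  λ_2 = 8;  v_1 ≈ (1, 0)


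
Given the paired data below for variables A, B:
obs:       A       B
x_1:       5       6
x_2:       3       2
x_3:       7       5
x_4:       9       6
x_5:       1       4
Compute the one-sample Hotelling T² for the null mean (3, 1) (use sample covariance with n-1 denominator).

Step 1 — sample mean vector:
  mean(A) = (5 + 3 + 7 + 9 + 1) / 5 = 25/5 = 5
  mean(B) = (6 + 2 + 5 + 6 + 4) / 5 = 23/5 = 4.6
  x̄ = (5, 4.6),  deviation x̄ - mu_0 = (5, 4.6) - (3, 1) = (2, 3.6).

Step 2 — sample covariance matrix, S[i,j] = (1/(n-1)) · Σ_k (x_{k,i} - mean_i) · (x_{k,j} - mean_j), divisor n-1 = 4:
  S[A,A] = ((0)·(0) + (-2)·(-2) + (2)·(2) + (4)·(4) + (-4)·(-4)) / 4 = 40/4 = 10
  S[A,B] = ((0)·(1.4) + (-2)·(-2.6) + (2)·(0.4) + (4)·(1.4) + (-4)·(-0.6)) / 4 = 14/4 = 3.5
  S[B,B] = ((1.4)·(1.4) + (-2.6)·(-2.6) + (0.4)·(0.4) + (1.4)·(1.4) + (-0.6)·(-0.6)) / 4 = 11.2/4 = 2.8
  S = [[10, 3.5],
 [3.5, 2.8]].

Step 3 — invert S. det(S) = 10·2.8 - (3.5)² = 15.75.
  S^{-1} = (1/det) · [[d, -b], [-b, a]] = [[0.1778, -0.2222],
 [-0.2222, 0.6349]].

Step 4 — quadratic form (x̄ - mu_0)^T · S^{-1} · (x̄ - mu_0):
  S^{-1} · (x̄ - mu_0) = (-0.4444, 1.8413),
  (x̄ - mu_0)^T · [...] = (2)·(-0.4444) + (3.6)·(1.8413) = 5.7397.

Step 5 — scale by n: T² = 5 · 5.7397 = 28.6984.

T² ≈ 28.6984


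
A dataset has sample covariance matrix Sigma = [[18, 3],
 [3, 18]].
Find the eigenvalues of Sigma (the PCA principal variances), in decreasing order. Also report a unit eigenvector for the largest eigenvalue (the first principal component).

Step 1 — characteristic polynomial of 2×2 Sigma:
  det(Sigma - λI) = λ² - trace · λ + det = 0.
  trace = 18 + 18 = 36, det = 18·18 - (3)² = 315.
Step 2 — discriminant:
  Δ = trace² - 4·det = 1296 - 1260 = 36.
Step 3 — eigenvalues:
  λ = (trace ± √Δ)/2 = (36 ± 6)/2,
  λ_1 = 21,  λ_2 = 15.

Step 4 — unit eigenvector for λ_1: solve (Sigma - λ_1 I)v = 0. First row:
  (18 - 21)·v_x + (3)·v_y = 0, i.e. (-3)·v_x + (3)·v_y = 0,
  so v ∝ (b, λ_1 - a) = (3, 3) = u.
  ||u|| = √((3)² + (3)²) = √(18) ≈ 4.2426,
  v_1 = u/||u|| ≈ (0.7071, 0.7071) (||v_1|| = 1).

λ_1 = 21,  λ_2 = 15;  v_1 ≈ (0.7071, 0.7071)


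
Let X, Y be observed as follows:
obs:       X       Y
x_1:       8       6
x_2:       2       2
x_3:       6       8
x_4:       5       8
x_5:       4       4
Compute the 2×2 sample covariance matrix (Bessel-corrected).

Step 1 — column means:
  mean(X) = (8 + 2 + 6 + 5 + 4) / 5 = 25/5 = 5
  mean(Y) = (6 + 2 + 8 + 8 + 4) / 5 = 28/5 = 5.6

Step 2 — sample covariance S[i,j] = (1/(n-1)) · Σ_k (x_{k,i} - mean_i) · (x_{k,j} - mean_j), with n-1 = 4.
  S[X,X] = ((3)·(3) + (-3)·(-3) + (1)·(1) + (0)·(0) + (-1)·(-1)) / 4 = 20/4 = 5
  S[X,Y] = ((3)·(0.4) + (-3)·(-3.6) + (1)·(2.4) + (0)·(2.4) + (-1)·(-1.6)) / 4 = 16/4 = 4
  S[Y,Y] = ((0.4)·(0.4) + (-3.6)·(-3.6) + (2.4)·(2.4) + (2.4)·(2.4) + (-1.6)·(-1.6)) / 4 = 27.2/4 = 6.8

S is symmetric (S[j,i] = S[i,j]). Assembling:

S = [[5, 4],
 [4, 6.8]]


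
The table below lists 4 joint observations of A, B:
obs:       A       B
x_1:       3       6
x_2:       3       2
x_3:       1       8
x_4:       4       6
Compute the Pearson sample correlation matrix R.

Step 1 — column means:
  mean(A) = (3 + 3 + 1 + 4) / 4 = 11/4 = 2.75
  mean(B) = (6 + 2 + 8 + 6) / 4 = 22/4 = 5.5

Step 2 — sample variances and covariances s[i,j] = (1/(n-1)) · Σ_k (x_{k,i} - mean_i) · (x_{k,j} - mean_j), with n-1 = 3:
  s[A,A] = ((0.25)·(0.25) + (0.25)·(0.25) + (-1.75)·(-1.75) + (1.25)·(1.25)) / 3 = 4.75/3 = 1.5833
  s[A,B] = ((0.25)·(0.5) + (0.25)·(-3.5) + (-1.75)·(2.5) + (1.25)·(0.5)) / 3 = -4.5/3 = -1.5
  s[B,B] = ((0.5)·(0.5) + (-3.5)·(-3.5) + (2.5)·(2.5) + (0.5)·(0.5)) / 3 = 19/3 = 6.3333
  Sample standard deviations s_i = √(s[i,i]):
  s(A) = √(1.5833) = 1.2583
  s(B) = √(6.3333) = 2.5166

Step 3 — r_{ij} = s_{ij} / (s_i · s_j):
  r[A,A] = 1 (diagonal).
  r[A,B] = -1.5 / (1.2583 · 2.5166) = -1.5 / 3.1667 = -0.4737
  r[B,B] = 1 (diagonal).

R is symmetric with unit diagonal. Assembling:

R = [[1, -0.4737],
 [-0.4737, 1]]


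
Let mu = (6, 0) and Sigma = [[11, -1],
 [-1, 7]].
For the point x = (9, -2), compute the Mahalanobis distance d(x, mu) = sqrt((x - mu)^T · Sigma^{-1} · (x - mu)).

Step 1 — centre the observation: (x - mu) = (3, -2).

Step 2 — invert Sigma. det(Sigma) = 11·7 - (-1)² = 76.
  Sigma^{-1} = (1/det) · [[d, -b], [-b, a]] = [[0.0921, 0.0132],
 [0.0132, 0.1447]].

Step 3 — form the quadratic (x - mu)^T · Sigma^{-1} · (x - mu):
  Sigma^{-1} · (x - mu) = (0.25, -0.25).
  (x - mu)^T · [Sigma^{-1} · (x - mu)] = (3)·(0.25) + (-2)·(-0.25) = 1.25.

Step 4 — take square root: d = √(1.25) ≈ 1.118.

d(x, mu) = √(1.25) ≈ 1.118


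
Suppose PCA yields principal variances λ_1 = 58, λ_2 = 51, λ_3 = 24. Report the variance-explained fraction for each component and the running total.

Step 1 — total variance = trace(Sigma) = Σ λ_i = 58 + 51 + 24 = 133.

Step 2 — fraction explained by component i = λ_i / Σ λ:
  PC1: 58/133 = 0.4361
  PC2: 51/133 = 0.3835
  PC3: 24/133 = 0.1805

Step 3 — cumulative fraction after k components = (λ_1 + ... + λ_k) / Σ λ:
  k = 1: 58/133 = 0.4361
  k = 2: (58 + 51)/133 = 109/133 = 0.8195
  k = 3: (58 + 51 + 24)/133 = 133/133 = 1

Summary (fraction, with percent):

explained: PC1 0.4361 (43.61%), PC2 0.3835 (38.35%), PC3 0.1805 (18.05%);  cumulative: 0.4361, 0.8195, 1


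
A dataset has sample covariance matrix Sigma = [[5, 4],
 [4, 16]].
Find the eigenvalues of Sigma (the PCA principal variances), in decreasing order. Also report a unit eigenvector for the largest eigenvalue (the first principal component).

Step 1 — characteristic polynomial of 2×2 Sigma:
  det(Sigma - λI) = λ² - trace · λ + det = 0.
  trace = 5 + 16 = 21, det = 5·16 - (4)² = 64.
Step 2 — discriminant:
  Δ = trace² - 4·det = 441 - 256 = 185.
Step 3 — eigenvalues:
  λ = (trace ± √Δ)/2 = (21 ± 13.6015)/2,
  λ_1 = 17.3007,  λ_2 = 3.6993.

Step 4 — unit eigenvector for λ_1: solve (Sigma - λ_1 I)v = 0. First row:
  (5 - 17.3007)·v_x + (4)·v_y = 0, i.e. (-12.3007)·v_x + (4)·v_y = 0,
  so v ∝ (b, λ_1 - a) = (4, 12.3007) = u.
  ||u|| = √((4)² + (12.3007)²) = √(167.3081) ≈ 12.9348,
  v_1 = u/||u|| ≈ (0.3092, 0.951) (||v_1|| = 1).

λ_1 = 17.3007,  λ_2 = 3.6993;  v_1 ≈ (0.3092, 0.951)


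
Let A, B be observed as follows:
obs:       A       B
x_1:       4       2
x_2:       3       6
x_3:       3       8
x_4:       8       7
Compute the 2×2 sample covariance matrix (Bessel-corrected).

Step 1 — column means:
  mean(A) = (4 + 3 + 3 + 8) / 4 = 18/4 = 4.5
  mean(B) = (2 + 6 + 8 + 7) / 4 = 23/4 = 5.75

Step 2 — sample covariance S[i,j] = (1/(n-1)) · Σ_k (x_{k,i} - mean_i) · (x_{k,j} - mean_j), with n-1 = 3.
  S[A,A] = ((-0.5)·(-0.5) + (-1.5)·(-1.5) + (-1.5)·(-1.5) + (3.5)·(3.5)) / 3 = 17/3 = 5.6667
  S[A,B] = ((-0.5)·(-3.75) + (-1.5)·(0.25) + (-1.5)·(2.25) + (3.5)·(1.25)) / 3 = 2.5/3 = 0.8333
  S[B,B] = ((-3.75)·(-3.75) + (0.25)·(0.25) + (2.25)·(2.25) + (1.25)·(1.25)) / 3 = 20.75/3 = 6.9167

S is symmetric (S[j,i] = S[i,j]). Assembling:

S = [[5.6667, 0.8333],
 [0.8333, 6.9167]]


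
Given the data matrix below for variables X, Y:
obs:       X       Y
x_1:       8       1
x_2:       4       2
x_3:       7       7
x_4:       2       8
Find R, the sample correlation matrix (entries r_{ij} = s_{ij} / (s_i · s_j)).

Step 1 — column means:
  mean(X) = (8 + 4 + 7 + 2) / 4 = 21/4 = 5.25
  mean(Y) = (1 + 2 + 7 + 8) / 4 = 18/4 = 4.5

Step 2 — sample variances and covariances s[i,j] = (1/(n-1)) · Σ_k (x_{k,i} - mean_i) · (x_{k,j} - mean_j), with n-1 = 3:
  s[X,X] = ((2.75)·(2.75) + (-1.25)·(-1.25) + (1.75)·(1.75) + (-3.25)·(-3.25)) / 3 = 22.75/3 = 7.5833
  s[X,Y] = ((2.75)·(-3.5) + (-1.25)·(-2.5) + (1.75)·(2.5) + (-3.25)·(3.5)) / 3 = -13.5/3 = -4.5
  s[Y,Y] = ((-3.5)·(-3.5) + (-2.5)·(-2.5) + (2.5)·(2.5) + (3.5)·(3.5)) / 3 = 37/3 = 12.3333
  Sample standard deviations s_i = √(s[i,i]):
  s(X) = √(7.5833) = 2.7538
  s(Y) = √(12.3333) = 3.5119

Step 3 — r_{ij} = s_{ij} / (s_i · s_j):
  r[X,X] = 1 (diagonal).
  r[X,Y] = -4.5 / (2.7538 · 3.5119) = -4.5 / 9.671 = -0.4653
  r[Y,Y] = 1 (diagonal).

R is symmetric with unit diagonal. Assembling:

R = [[1, -0.4653],
 [-0.4653, 1]]


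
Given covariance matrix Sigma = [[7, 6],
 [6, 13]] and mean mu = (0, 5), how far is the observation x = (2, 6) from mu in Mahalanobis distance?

Step 1 — centre the observation: (x - mu) = (2, 1).

Step 2 — invert Sigma. det(Sigma) = 7·13 - (6)² = 55.
  Sigma^{-1} = (1/det) · [[d, -b], [-b, a]] = [[0.2364, -0.1091],
 [-0.1091, 0.1273]].

Step 3 — form the quadratic (x - mu)^T · Sigma^{-1} · (x - mu):
  Sigma^{-1} · (x - mu) = (0.3636, -0.0909).
  (x - mu)^T · [Sigma^{-1} · (x - mu)] = (2)·(0.3636) + (1)·(-0.0909) = 0.6364.

Step 4 — take square root: d = √(0.6364) ≈ 0.7977.

d(x, mu) = √(0.6364) ≈ 0.7977


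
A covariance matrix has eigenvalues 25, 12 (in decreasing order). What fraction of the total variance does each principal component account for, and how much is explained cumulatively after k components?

Step 1 — total variance = trace(Sigma) = Σ λ_i = 25 + 12 = 37.

Step 2 — fraction explained by component i = λ_i / Σ λ:
  PC1: 25/37 = 0.6757
  PC2: 12/37 = 0.3243

Step 3 — cumulative fraction after k components = (λ_1 + ... + λ_k) / Σ λ:
  k = 1: 25/37 = 0.6757
  k = 2: (25 + 12)/37 = 37/37 = 1

Summary (fraction, with percent):

explained: PC1 0.6757 (67.57%), PC2 0.3243 (32.43%);  cumulative: 0.6757, 1


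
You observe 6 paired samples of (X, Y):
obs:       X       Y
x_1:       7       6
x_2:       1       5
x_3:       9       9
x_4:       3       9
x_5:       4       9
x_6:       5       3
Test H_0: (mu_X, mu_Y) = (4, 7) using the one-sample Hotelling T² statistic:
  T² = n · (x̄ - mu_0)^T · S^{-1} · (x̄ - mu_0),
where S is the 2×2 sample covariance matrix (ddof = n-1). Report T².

Step 1 — sample mean vector:
  mean(X) = (7 + 1 + 9 + 3 + 4 + 5) / 6 = 29/6 = 4.8333
  mean(Y) = (6 + 5 + 9 + 9 + 9 + 3) / 6 = 41/6 = 6.8333
  x̄ = (4.8333, 6.8333),  deviation x̄ - mu_0 = (4.8333, 6.8333) - (4, 7) = (0.8333, -0.1667).

Step 2 — sample covariance matrix, S[i,j] = (1/(n-1)) · Σ_k (x_{k,i} - mean_i) · (x_{k,j} - mean_j), divisor n-1 = 5:
  S[X,X] = ((2.1667)·(2.1667) + (-3.8333)·(-3.8333) + (4.1667)·(4.1667) + (-1.8333)·(-1.8333) + (-0.8333)·(-0.8333) + (0.1667)·(0.1667)) / 5 = 40.8333/5 = 8.1667
  S[X,Y] = ((2.1667)·(-0.8333) + (-3.8333)·(-1.8333) + (4.1667)·(2.1667) + (-1.8333)·(2.1667) + (-0.8333)·(2.1667) + (0.1667)·(-3.8333)) / 5 = 7.8333/5 = 1.5667
  S[Y,Y] = ((-0.8333)·(-0.8333) + (-1.8333)·(-1.8333) + (2.1667)·(2.1667) + (2.1667)·(2.1667) + (2.1667)·(2.1667) + (-3.8333)·(-3.8333)) / 5 = 32.8333/5 = 6.5667
  S = [[8.1667, 1.5667],
 [1.5667, 6.5667]].

Step 3 — invert S. det(S) = 8.1667·6.5667 - (1.5667)² = 51.1733.
  S^{-1} = (1/det) · [[d, -b], [-b, a]] = [[0.1283, -0.0306],
 [-0.0306, 0.1596]].

Step 4 — quadratic form (x̄ - mu_0)^T · S^{-1} · (x̄ - mu_0):
  S^{-1} · (x̄ - mu_0) = (0.112, -0.0521),
  (x̄ - mu_0)^T · [...] = (0.8333)·(0.112) + (-0.1667)·(-0.0521) = 0.102.

Step 5 — scale by n: T² = 6 · 0.102 = 0.6123.

T² ≈ 0.6123


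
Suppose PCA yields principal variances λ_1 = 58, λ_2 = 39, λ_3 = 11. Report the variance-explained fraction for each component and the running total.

Step 1 — total variance = trace(Sigma) = Σ λ_i = 58 + 39 + 11 = 108.

Step 2 — fraction explained by component i = λ_i / Σ λ:
  PC1: 58/108 = 0.537
  PC2: 39/108 = 0.3611
  PC3: 11/108 = 0.1019

Step 3 — cumulative fraction after k components = (λ_1 + ... + λ_k) / Σ λ:
  k = 1: 58/108 = 0.537
  k = 2: (58 + 39)/108 = 97/108 = 0.8981
  k = 3: (58 + 39 + 11)/108 = 108/108 = 1

Summary (fraction, with percent):

explained: PC1 0.537 (53.7%), PC2 0.3611 (36.11%), PC3 0.1019 (10.19%);  cumulative: 0.537, 0.8981, 1


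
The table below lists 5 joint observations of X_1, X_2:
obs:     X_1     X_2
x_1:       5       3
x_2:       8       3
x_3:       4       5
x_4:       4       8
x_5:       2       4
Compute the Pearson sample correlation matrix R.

Step 1 — column means:
  mean(X_1) = (5 + 8 + 4 + 4 + 2) / 5 = 23/5 = 4.6
  mean(X_2) = (3 + 3 + 5 + 8 + 4) / 5 = 23/5 = 4.6

Step 2 — sample variances and covariances s[i,j] = (1/(n-1)) · Σ_k (x_{k,i} - mean_i) · (x_{k,j} - mean_j), with n-1 = 4:
  s[X_1,X_1] = ((0.4)·(0.4) + (3.4)·(3.4) + (-0.6)·(-0.6) + (-0.6)·(-0.6) + (-2.6)·(-2.6)) / 4 = 19.2/4 = 4.8
  s[X_1,X_2] = ((0.4)·(-1.6) + (3.4)·(-1.6) + (-0.6)·(0.4) + (-0.6)·(3.4) + (-2.6)·(-0.6)) / 4 = -6.8/4 = -1.7
  s[X_2,X_2] = ((-1.6)·(-1.6) + (-1.6)·(-1.6) + (0.4)·(0.4) + (3.4)·(3.4) + (-0.6)·(-0.6)) / 4 = 17.2/4 = 4.3
  Sample standard deviations s_i = √(s[i,i]):
  s(X_1) = √(4.8) = 2.1909
  s(X_2) = √(4.3) = 2.0736

Step 3 — r_{ij} = s_{ij} / (s_i · s_j):
  r[X_1,X_1] = 1 (diagonal).
  r[X_1,X_2] = -1.7 / (2.1909 · 2.0736) = -1.7 / 4.5431 = -0.3742
  r[X_2,X_2] = 1 (diagonal).

R is symmetric with unit diagonal. Assembling:

R = [[1, -0.3742],
 [-0.3742, 1]]


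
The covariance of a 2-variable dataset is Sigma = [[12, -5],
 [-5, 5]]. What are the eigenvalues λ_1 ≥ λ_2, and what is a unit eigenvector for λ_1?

Step 1 — characteristic polynomial of 2×2 Sigma:
  det(Sigma - λI) = λ² - trace · λ + det = 0.
  trace = 12 + 5 = 17, det = 12·5 - (-5)² = 35.
Step 2 — discriminant:
  Δ = trace² - 4·det = 289 - 140 = 149.
Step 3 — eigenvalues:
  λ = (trace ± √Δ)/2 = (17 ± 12.2066)/2,
  λ_1 = 14.6033,  λ_2 = 2.3967.

Step 4 — unit eigenvector for λ_1: solve (Sigma - λ_1 I)v = 0. First row:
  (12 - 14.6033)·v_x + (-5)·v_y = 0, i.e. (-2.6033)·v_x + (-5)·v_y = 0,
  so v ∝ (b, λ_1 - a) = (-5, 2.6033); multiply by -1 so the first entry is positive: u = (5, -2.6033).
  ||u|| = √((5)² + (-2.6033)²) = √(31.7771) ≈ 5.6371,
  v_1 = u/||u|| ≈ (0.887, -0.4618) (||v_1|| = 1).

λ_1 = 14.6033,  λ_2 = 2.3967;  v_1 ≈ (0.887, -0.4618)


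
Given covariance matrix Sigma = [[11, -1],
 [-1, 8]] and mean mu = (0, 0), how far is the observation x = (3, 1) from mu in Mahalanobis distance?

Step 1 — centre the observation: (x - mu) = (3, 1).

Step 2 — invert Sigma. det(Sigma) = 11·8 - (-1)² = 87.
  Sigma^{-1} = (1/det) · [[d, -b], [-b, a]] = [[0.092, 0.0115],
 [0.0115, 0.1264]].

Step 3 — form the quadratic (x - mu)^T · Sigma^{-1} · (x - mu):
  Sigma^{-1} · (x - mu) = (0.2874, 0.1609).
  (x - mu)^T · [Sigma^{-1} · (x - mu)] = (3)·(0.2874) + (1)·(0.1609) = 1.023.

Step 4 — take square root: d = √(1.023) ≈ 1.0114.

d(x, mu) = √(1.023) ≈ 1.0114


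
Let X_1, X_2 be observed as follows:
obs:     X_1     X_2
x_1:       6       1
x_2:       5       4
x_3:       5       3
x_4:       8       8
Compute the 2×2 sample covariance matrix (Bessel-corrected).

Step 1 — column means:
  mean(X_1) = (6 + 5 + 5 + 8) / 4 = 24/4 = 6
  mean(X_2) = (1 + 4 + 3 + 8) / 4 = 16/4 = 4

Step 2 — sample covariance S[i,j] = (1/(n-1)) · Σ_k (x_{k,i} - mean_i) · (x_{k,j} - mean_j), with n-1 = 3.
  S[X_1,X_1] = ((0)·(0) + (-1)·(-1) + (-1)·(-1) + (2)·(2)) / 3 = 6/3 = 2
  S[X_1,X_2] = ((0)·(-3) + (-1)·(0) + (-1)·(-1) + (2)·(4)) / 3 = 9/3 = 3
  S[X_2,X_2] = ((-3)·(-3) + (0)·(0) + (-1)·(-1) + (4)·(4)) / 3 = 26/3 = 8.6667

S is symmetric (S[j,i] = S[i,j]). Assembling:

S = [[2, 3],
 [3, 8.6667]]


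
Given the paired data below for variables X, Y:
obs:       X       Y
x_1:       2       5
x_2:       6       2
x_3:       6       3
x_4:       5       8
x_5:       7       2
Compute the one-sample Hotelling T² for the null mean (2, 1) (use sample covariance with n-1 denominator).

Step 1 — sample mean vector:
  mean(X) = (2 + 6 + 6 + 5 + 7) / 5 = 26/5 = 5.2
  mean(Y) = (5 + 2 + 3 + 8 + 2) / 5 = 20/5 = 4
  x̄ = (5.2, 4),  deviation x̄ - mu_0 = (5.2, 4) - (2, 1) = (3.2, 3).

Step 2 — sample covariance matrix, S[i,j] = (1/(n-1)) · Σ_k (x_{k,i} - mean_i) · (x_{k,j} - mean_j), divisor n-1 = 4:
  S[X,X] = ((-3.2)·(-3.2) + (0.8)·(0.8) + (0.8)·(0.8) + (-0.2)·(-0.2) + (1.8)·(1.8)) / 4 = 14.8/4 = 3.7
  S[X,Y] = ((-3.2)·(1) + (0.8)·(-2) + (0.8)·(-1) + (-0.2)·(4) + (1.8)·(-2)) / 4 = -10/4 = -2.5
  S[Y,Y] = ((1)·(1) + (-2)·(-2) + (-1)·(-1) + (4)·(4) + (-2)·(-2)) / 4 = 26/4 = 6.5
  S = [[3.7, -2.5],
 [-2.5, 6.5]].

Step 3 — invert S. det(S) = 3.7·6.5 - (-2.5)² = 17.8.
  S^{-1} = (1/det) · [[d, -b], [-b, a]] = [[0.3652, 0.1404],
 [0.1404, 0.2079]].

Step 4 — quadratic form (x̄ - mu_0)^T · S^{-1} · (x̄ - mu_0):
  S^{-1} · (x̄ - mu_0) = (1.5899, 1.073),
  (x̄ - mu_0)^T · [...] = (3.2)·(1.5899) + (3)·(1.073) = 8.3067.

Step 5 — scale by n: T² = 5 · 8.3067 = 41.5337.

T² ≈ 41.5337


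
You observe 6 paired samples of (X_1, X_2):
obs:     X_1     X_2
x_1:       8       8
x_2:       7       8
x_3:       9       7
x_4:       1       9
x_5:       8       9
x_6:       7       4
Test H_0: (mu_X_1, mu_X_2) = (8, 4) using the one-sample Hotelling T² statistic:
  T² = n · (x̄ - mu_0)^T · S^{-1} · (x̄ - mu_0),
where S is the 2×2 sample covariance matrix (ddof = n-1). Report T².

Step 1 — sample mean vector:
  mean(X_1) = (8 + 7 + 9 + 1 + 8 + 7) / 6 = 40/6 = 6.6667
  mean(X_2) = (8 + 8 + 7 + 9 + 9 + 4) / 6 = 45/6 = 7.5
  x̄ = (6.6667, 7.5),  deviation x̄ - mu_0 = (6.6667, 7.5) - (8, 4) = (-1.3333, 3.5).

Step 2 — sample covariance matrix, S[i,j] = (1/(n-1)) · Σ_k (x_{k,i} - mean_i) · (x_{k,j} - mean_j), divisor n-1 = 5:
  S[X_1,X_1] = ((1.3333)·(1.3333) + (0.3333)·(0.3333) + (2.3333)·(2.3333) + (-5.6667)·(-5.6667) + (1.3333)·(1.3333) + (0.3333)·(0.3333)) / 5 = 41.3333/5 = 8.2667
  S[X_1,X_2] = ((1.3333)·(0.5) + (0.3333)·(0.5) + (2.3333)·(-0.5) + (-5.6667)·(1.5) + (1.3333)·(1.5) + (0.3333)·(-3.5)) / 5 = -8/5 = -1.6
  S[X_2,X_2] = ((0.5)·(0.5) + (0.5)·(0.5) + (-0.5)·(-0.5) + (1.5)·(1.5) + (1.5)·(1.5) + (-3.5)·(-3.5)) / 5 = 17.5/5 = 3.5
  S = [[8.2667, -1.6],
 [-1.6, 3.5]].

Step 3 — invert S. det(S) = 8.2667·3.5 - (-1.6)² = 26.3733.
  S^{-1} = (1/det) · [[d, -b], [-b, a]] = [[0.1327, 0.0607],
 [0.0607, 0.3134]].

Step 4 — quadratic form (x̄ - mu_0)^T · S^{-1} · (x̄ - mu_0):
  S^{-1} · (x̄ - mu_0) = (0.0354, 1.0162),
  (x̄ - mu_0)^T · [...] = (-1.3333)·(0.0354) + (3.5)·(1.0162) = 3.5094.

Step 5 — scale by n: T² = 6 · 3.5094 = 21.0566.

T² ≈ 21.0566


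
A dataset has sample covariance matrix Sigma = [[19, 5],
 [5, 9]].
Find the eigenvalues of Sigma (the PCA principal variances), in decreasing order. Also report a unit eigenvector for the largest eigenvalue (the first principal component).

Step 1 — characteristic polynomial of 2×2 Sigma:
  det(Sigma - λI) = λ² - trace · λ + det = 0.
  trace = 19 + 9 = 28, det = 19·9 - (5)² = 146.
Step 2 — discriminant:
  Δ = trace² - 4·det = 784 - 584 = 200.
Step 3 — eigenvalues:
  λ = (trace ± √Δ)/2 = (28 ± 14.1421)/2,
  λ_1 = 21.0711,  λ_2 = 6.9289.

Step 4 — unit eigenvector for λ_1: solve (Sigma - λ_1 I)v = 0. First row:
  (19 - 21.0711)·v_x + (5)·v_y = 0, i.e. (-2.0711)·v_x + (5)·v_y = 0,
  so v ∝ (b, λ_1 - a) = (5, 2.0711) = u.
  ||u|| = √((5)² + (2.0711)²) = √(29.2893) ≈ 5.412,
  v_1 = u/||u|| ≈ (0.9239, 0.3827) (||v_1|| = 1).

λ_1 = 21.0711,  λ_2 = 6.9289;  v_1 ≈ (0.9239, 0.3827)


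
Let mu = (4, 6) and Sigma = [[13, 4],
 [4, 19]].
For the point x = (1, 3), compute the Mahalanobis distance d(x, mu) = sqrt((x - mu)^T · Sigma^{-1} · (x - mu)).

Step 1 — centre the observation: (x - mu) = (-3, -3).

Step 2 — invert Sigma. det(Sigma) = 13·19 - (4)² = 231.
  Sigma^{-1} = (1/det) · [[d, -b], [-b, a]] = [[0.0823, -0.0173],
 [-0.0173, 0.0563]].

Step 3 — form the quadratic (x - mu)^T · Sigma^{-1} · (x - mu):
  Sigma^{-1} · (x - mu) = (-0.1948, -0.1169).
  (x - mu)^T · [Sigma^{-1} · (x - mu)] = (-3)·(-0.1948) + (-3)·(-0.1169) = 0.9351.

Step 4 — take square root: d = √(0.9351) ≈ 0.967.

d(x, mu) = √(0.9351) ≈ 0.967


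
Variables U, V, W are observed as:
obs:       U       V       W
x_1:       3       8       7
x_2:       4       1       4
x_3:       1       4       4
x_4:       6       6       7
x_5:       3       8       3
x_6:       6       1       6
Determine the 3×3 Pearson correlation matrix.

Step 1 — column means:
  mean(U) = (3 + 4 + 1 + 6 + 3 + 6) / 6 = 23/6 = 3.8333
  mean(V) = (8 + 1 + 4 + 6 + 8 + 1) / 6 = 28/6 = 4.6667
  mean(W) = (7 + 4 + 4 + 7 + 3 + 6) / 6 = 31/6 = 5.1667

Step 2 — sample variances and covariances s[i,j] = (1/(n-1)) · Σ_k (x_{k,i} - mean_i) · (x_{k,j} - mean_j), with n-1 = 5:
  s[U,U] = ((-0.8333)·(-0.8333) + (0.1667)·(0.1667) + (-2.8333)·(-2.8333) + (2.1667)·(2.1667) + (-0.8333)·(-0.8333) + (2.1667)·(2.1667)) / 5 = 18.8333/5 = 3.7667
  s[U,V] = ((-0.8333)·(3.3333) + (0.1667)·(-3.6667) + (-2.8333)·(-0.6667) + (2.1667)·(1.3333) + (-0.8333)·(3.3333) + (2.1667)·(-3.6667)) / 5 = -9.3333/5 = -1.8667
  s[U,W] = ((-0.8333)·(1.8333) + (0.1667)·(-1.1667) + (-2.8333)·(-1.1667) + (2.1667)·(1.8333) + (-0.8333)·(-2.1667) + (2.1667)·(0.8333)) / 5 = 9.1667/5 = 1.8333
  s[V,V] = ((3.3333)·(3.3333) + (-3.6667)·(-3.6667) + (-0.6667)·(-0.6667) + (1.3333)·(1.3333) + (3.3333)·(3.3333) + (-3.6667)·(-3.6667)) / 5 = 51.3333/5 = 10.2667
  s[V,W] = ((3.3333)·(1.8333) + (-3.6667)·(-1.1667) + (-0.6667)·(-1.1667) + (1.3333)·(1.8333) + (3.3333)·(-2.1667) + (-3.6667)·(0.8333)) / 5 = 3.3333/5 = 0.6667
  s[W,W] = ((1.8333)·(1.8333) + (-1.1667)·(-1.1667) + (-1.1667)·(-1.1667) + (1.8333)·(1.8333) + (-2.1667)·(-2.1667) + (0.8333)·(0.8333)) / 5 = 14.8333/5 = 2.9667
  Sample standard deviations s_i = √(s[i,i]):
  s(U) = √(3.7667) = 1.9408
  s(V) = √(10.2667) = 3.2042
  s(W) = √(2.9667) = 1.7224

Step 3 — r_{ij} = s_{ij} / (s_i · s_j):
  r[U,U] = 1 (diagonal).
  r[U,V] = -1.8667 / (1.9408 · 3.2042) = -1.8667 / 6.2186 = -0.3002
  r[U,W] = 1.8333 / (1.9408 · 1.7224) = 1.8333 / 3.3428 = 0.5484
  r[V,V] = 1 (diagonal).
  r[V,W] = 0.6667 / (3.2042 · 1.7224) = 0.6667 / 5.5189 = 0.1208
  r[W,W] = 1 (diagonal).

R is symmetric with unit diagonal. Assembling:

R = [[1, -0.3002, 0.5484],
 [-0.3002, 1, 0.1208],
 [0.5484, 0.1208, 1]]


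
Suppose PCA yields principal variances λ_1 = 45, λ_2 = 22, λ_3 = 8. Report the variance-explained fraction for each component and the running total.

Step 1 — total variance = trace(Sigma) = Σ λ_i = 45 + 22 + 8 = 75.

Step 2 — fraction explained by component i = λ_i / Σ λ:
  PC1: 45/75 = 0.6
  PC2: 22/75 = 0.2933
  PC3: 8/75 = 0.1067

Step 3 — cumulative fraction after k components = (λ_1 + ... + λ_k) / Σ λ:
  k = 1: 45/75 = 0.6
  k = 2: (45 + 22)/75 = 67/75 = 0.8933
  k = 3: (45 + 22 + 8)/75 = 75/75 = 1

Summary (fraction, with percent):

explained: PC1 0.6 (60%), PC2 0.2933 (29.33%), PC3 0.1067 (10.67%);  cumulative: 0.6, 0.8933, 1


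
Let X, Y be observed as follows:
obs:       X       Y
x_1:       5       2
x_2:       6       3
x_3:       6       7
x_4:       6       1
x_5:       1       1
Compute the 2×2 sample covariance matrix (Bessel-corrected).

Step 1 — column means:
  mean(X) = (5 + 6 + 6 + 6 + 1) / 5 = 24/5 = 4.8
  mean(Y) = (2 + 3 + 7 + 1 + 1) / 5 = 14/5 = 2.8

Step 2 — sample covariance S[i,j] = (1/(n-1)) · Σ_k (x_{k,i} - mean_i) · (x_{k,j} - mean_j), with n-1 = 4.
  S[X,X] = ((0.2)·(0.2) + (1.2)·(1.2) + (1.2)·(1.2) + (1.2)·(1.2) + (-3.8)·(-3.8)) / 4 = 18.8/4 = 4.7
  S[X,Y] = ((0.2)·(-0.8) + (1.2)·(0.2) + (1.2)·(4.2) + (1.2)·(-1.8) + (-3.8)·(-1.8)) / 4 = 9.8/4 = 2.45
  S[Y,Y] = ((-0.8)·(-0.8) + (0.2)·(0.2) + (4.2)·(4.2) + (-1.8)·(-1.8) + (-1.8)·(-1.8)) / 4 = 24.8/4 = 6.2

S is symmetric (S[j,i] = S[i,j]). Assembling:

S = [[4.7, 2.45],
 [2.45, 6.2]]


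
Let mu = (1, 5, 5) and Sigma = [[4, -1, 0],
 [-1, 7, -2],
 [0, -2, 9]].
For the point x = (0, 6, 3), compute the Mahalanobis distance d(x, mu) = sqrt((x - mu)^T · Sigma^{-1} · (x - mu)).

Step 1 — centre the observation: (x - mu) = (-1, 1, -2).

Step 2 — invert Sigma (cofactor / det for 3×3, or solve directly):
  Sigma^{-1} = [[0.2599, 0.0396, 0.0088],
 [0.0396, 0.1586, 0.0352],
 [0.0088, 0.0352, 0.1189]].

Step 3 — form the quadratic (x - mu)^T · Sigma^{-1} · (x - mu):
  Sigma^{-1} · (x - mu) = (-0.2379, 0.0485, -0.2115).
  (x - mu)^T · [Sigma^{-1} · (x - mu)] = (-1)·(-0.2379) + (1)·(0.0485) + (-2)·(-0.2115) = 0.7093.

Step 4 — take square root: d = √(0.7093) ≈ 0.8422.

d(x, mu) = √(0.7093) ≈ 0.8422


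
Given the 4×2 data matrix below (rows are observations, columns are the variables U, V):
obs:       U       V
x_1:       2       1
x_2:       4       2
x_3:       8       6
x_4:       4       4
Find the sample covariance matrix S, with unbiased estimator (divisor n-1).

Step 1 — column means:
  mean(U) = (2 + 4 + 8 + 4) / 4 = 18/4 = 4.5
  mean(V) = (1 + 2 + 6 + 4) / 4 = 13/4 = 3.25

Step 2 — sample covariance S[i,j] = (1/(n-1)) · Σ_k (x_{k,i} - mean_i) · (x_{k,j} - mean_j), with n-1 = 3.
  S[U,U] = ((-2.5)·(-2.5) + (-0.5)·(-0.5) + (3.5)·(3.5) + (-0.5)·(-0.5)) / 3 = 19/3 = 6.3333
  S[U,V] = ((-2.5)·(-2.25) + (-0.5)·(-1.25) + (3.5)·(2.75) + (-0.5)·(0.75)) / 3 = 15.5/3 = 5.1667
  S[V,V] = ((-2.25)·(-2.25) + (-1.25)·(-1.25) + (2.75)·(2.75) + (0.75)·(0.75)) / 3 = 14.75/3 = 4.9167

S is symmetric (S[j,i] = S[i,j]). Assembling:

S = [[6.3333, 5.1667],
 [5.1667, 4.9167]]


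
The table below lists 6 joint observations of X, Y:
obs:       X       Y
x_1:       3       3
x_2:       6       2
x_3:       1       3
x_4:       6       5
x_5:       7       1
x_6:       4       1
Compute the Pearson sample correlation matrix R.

Step 1 — column means:
  mean(X) = (3 + 6 + 1 + 6 + 7 + 4) / 6 = 27/6 = 4.5
  mean(Y) = (3 + 2 + 3 + 5 + 1 + 1) / 6 = 15/6 = 2.5

Step 2 — sample variances and covariances s[i,j] = (1/(n-1)) · Σ_k (x_{k,i} - mean_i) · (x_{k,j} - mean_j), with n-1 = 5:
  s[X,X] = ((-1.5)·(-1.5) + (1.5)·(1.5) + (-3.5)·(-3.5) + (1.5)·(1.5) + (2.5)·(2.5) + (-0.5)·(-0.5)) / 5 = 25.5/5 = 5.1
  s[X,Y] = ((-1.5)·(0.5) + (1.5)·(-0.5) + (-3.5)·(0.5) + (1.5)·(2.5) + (2.5)·(-1.5) + (-0.5)·(-1.5)) / 5 = -2.5/5 = -0.5
  s[Y,Y] = ((0.5)·(0.5) + (-0.5)·(-0.5) + (0.5)·(0.5) + (2.5)·(2.5) + (-1.5)·(-1.5) + (-1.5)·(-1.5)) / 5 = 11.5/5 = 2.3
  Sample standard deviations s_i = √(s[i,i]):
  s(X) = √(5.1) = 2.2583
  s(Y) = √(2.3) = 1.5166

Step 3 — r_{ij} = s_{ij} / (s_i · s_j):
  r[X,X] = 1 (diagonal).
  r[X,Y] = -0.5 / (2.2583 · 1.5166) = -0.5 / 3.4249 = -0.146
  r[Y,Y] = 1 (diagonal).

R is symmetric with unit diagonal. Assembling:

R = [[1, -0.146],
 [-0.146, 1]]


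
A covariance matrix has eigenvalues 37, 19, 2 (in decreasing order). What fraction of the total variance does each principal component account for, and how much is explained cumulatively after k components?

Step 1 — total variance = trace(Sigma) = Σ λ_i = 37 + 19 + 2 = 58.

Step 2 — fraction explained by component i = λ_i / Σ λ:
  PC1: 37/58 = 0.6379
  PC2: 19/58 = 0.3276
  PC3: 2/58 = 0.0345

Step 3 — cumulative fraction after k components = (λ_1 + ... + λ_k) / Σ λ:
  k = 1: 37/58 = 0.6379
  k = 2: (37 + 19)/58 = 56/58 = 0.9655
  k = 3: (37 + 19 + 2)/58 = 58/58 = 1

Summary (fraction, with percent):

explained: PC1 0.6379 (63.79%), PC2 0.3276 (32.76%), PC3 0.0345 (3.45%);  cumulative: 0.6379, 0.9655, 1


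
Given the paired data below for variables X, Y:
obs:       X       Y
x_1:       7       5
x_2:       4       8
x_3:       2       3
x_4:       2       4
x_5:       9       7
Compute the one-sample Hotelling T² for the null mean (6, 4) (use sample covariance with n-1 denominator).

Step 1 — sample mean vector:
  mean(X) = (7 + 4 + 2 + 2 + 9) / 5 = 24/5 = 4.8
  mean(Y) = (5 + 8 + 3 + 4 + 7) / 5 = 27/5 = 5.4
  x̄ = (4.8, 5.4),  deviation x̄ - mu_0 = (4.8, 5.4) - (6, 4) = (-1.2, 1.4).

Step 2 — sample covariance matrix, S[i,j] = (1/(n-1)) · Σ_k (x_{k,i} - mean_i) · (x_{k,j} - mean_j), divisor n-1 = 4:
  S[X,X] = ((2.2)·(2.2) + (-0.8)·(-0.8) + (-2.8)·(-2.8) + (-2.8)·(-2.8) + (4.2)·(4.2)) / 4 = 38.8/4 = 9.7
  S[X,Y] = ((2.2)·(-0.4) + (-0.8)·(2.6) + (-2.8)·(-2.4) + (-2.8)·(-1.4) + (4.2)·(1.6)) / 4 = 14.4/4 = 3.6
  S[Y,Y] = ((-0.4)·(-0.4) + (2.6)·(2.6) + (-2.4)·(-2.4) + (-1.4)·(-1.4) + (1.6)·(1.6)) / 4 = 17.2/4 = 4.3
  S = [[9.7, 3.6],
 [3.6, 4.3]].

Step 3 — invert S. det(S) = 9.7·4.3 - (3.6)² = 28.75.
  S^{-1} = (1/det) · [[d, -b], [-b, a]] = [[0.1496, -0.1252],
 [-0.1252, 0.3374]].

Step 4 — quadratic form (x̄ - mu_0)^T · S^{-1} · (x̄ - mu_0):
  S^{-1} · (x̄ - mu_0) = (-0.3548, 0.6226),
  (x̄ - mu_0)^T · [...] = (-1.2)·(-0.3548) + (1.4)·(0.6226) = 1.2974.

Step 5 — scale by n: T² = 5 · 1.2974 = 6.487.

T² ≈ 6.487


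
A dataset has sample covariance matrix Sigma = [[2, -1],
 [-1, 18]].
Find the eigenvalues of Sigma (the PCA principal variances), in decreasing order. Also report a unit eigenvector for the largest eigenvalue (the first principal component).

Step 1 — characteristic polynomial of 2×2 Sigma:
  det(Sigma - λI) = λ² - trace · λ + det = 0.
  trace = 2 + 18 = 20, det = 2·18 - (-1)² = 35.
Step 2 — discriminant:
  Δ = trace² - 4·det = 400 - 140 = 260.
Step 3 — eigenvalues:
  λ = (trace ± √Δ)/2 = (20 ± 16.1245)/2,
  λ_1 = 18.0623,  λ_2 = 1.9377.

Step 4 — unit eigenvector for λ_1: solve (Sigma - λ_1 I)v = 0. First row:
  (2 - 18.0623)·v_x + (-1)·v_y = 0, i.e. (-16.0623)·v_x + (-1)·v_y = 0,
  so v ∝ (b, λ_1 - a) = (-1, 16.0623); multiply by -1 so the first entry is positive: u = (1, -16.0623).
  ||u|| = √((1)² + (-16.0623)²) = √(258.9961) ≈ 16.0934,
  v_1 = u/||u|| ≈ (0.0621, -0.9981) (||v_1|| = 1).

λ_1 = 18.0623,  λ_2 = 1.9377;  v_1 ≈ (0.0621, -0.9981)


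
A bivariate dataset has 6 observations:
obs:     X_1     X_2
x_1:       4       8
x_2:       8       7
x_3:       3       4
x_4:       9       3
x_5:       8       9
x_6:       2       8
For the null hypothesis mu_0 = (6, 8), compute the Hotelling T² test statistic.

Step 1 — sample mean vector:
  mean(X_1) = (4 + 8 + 3 + 9 + 8 + 2) / 6 = 34/6 = 5.6667
  mean(X_2) = (8 + 7 + 4 + 3 + 9 + 8) / 6 = 39/6 = 6.5
  x̄ = (5.6667, 6.5),  deviation x̄ - mu_0 = (5.6667, 6.5) - (6, 8) = (-0.3333, -1.5).

Step 2 — sample covariance matrix, S[i,j] = (1/(n-1)) · Σ_k (x_{k,i} - mean_i) · (x_{k,j} - mean_j), divisor n-1 = 5:
  S[X_1,X_1] = ((-1.6667)·(-1.6667) + (2.3333)·(2.3333) + (-2.6667)·(-2.6667) + (3.3333)·(3.3333) + (2.3333)·(2.3333) + (-3.6667)·(-3.6667)) / 5 = 45.3333/5 = 9.0667
  S[X_1,X_2] = ((-1.6667)·(1.5) + (2.3333)·(0.5) + (-2.6667)·(-2.5) + (3.3333)·(-3.5) + (2.3333)·(2.5) + (-3.6667)·(1.5)) / 5 = -6/5 = -1.2
  S[X_2,X_2] = ((1.5)·(1.5) + (0.5)·(0.5) + (-2.5)·(-2.5) + (-3.5)·(-3.5) + (2.5)·(2.5) + (1.5)·(1.5)) / 5 = 29.5/5 = 5.9
  S = [[9.0667, -1.2],
 [-1.2, 5.9]].

Step 3 — invert S. det(S) = 9.0667·5.9 - (-1.2)² = 52.0533.
  S^{-1} = (1/det) · [[d, -b], [-b, a]] = [[0.1133, 0.0231],
 [0.0231, 0.1742]].

Step 4 — quadratic form (x̄ - mu_0)^T · S^{-1} · (x̄ - mu_0):
  S^{-1} · (x̄ - mu_0) = (-0.0724, -0.269),
  (x̄ - mu_0)^T · [...] = (-0.3333)·(-0.0724) + (-1.5)·(-0.269) = 0.4276.

Step 5 — scale by n: T² = 6 · 0.4276 = 2.5653.

T² ≈ 2.5653
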